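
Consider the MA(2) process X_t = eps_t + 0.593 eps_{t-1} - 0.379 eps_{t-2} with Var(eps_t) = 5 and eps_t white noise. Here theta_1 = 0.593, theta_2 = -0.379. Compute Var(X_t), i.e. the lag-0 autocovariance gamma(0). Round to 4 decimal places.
\gamma(0) = 7.4765

For an MA(q) process X_t = eps_t + sum_i theta_i eps_{t-i} with
Var(eps_t) = sigma^2, the variance is
  gamma(0) = sigma^2 * (1 + sum_i theta_i^2).
  sum_i theta_i^2 = (0.593)^2 + (-0.379)^2 = 0.351649 + 0.143641 = 0.49529.
  gamma(0) = 5 * (1 + 0.49529) = 5 * 1.49529 = 7.47645, which rounds to 7.4765.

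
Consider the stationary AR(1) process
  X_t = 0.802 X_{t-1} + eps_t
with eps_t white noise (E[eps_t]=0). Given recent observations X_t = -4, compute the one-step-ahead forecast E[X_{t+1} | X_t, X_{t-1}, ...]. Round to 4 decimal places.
E[X_{t+1} \mid \mathcal F_t] = -3.2080

For an AR(p) model X_t = c + sum_i phi_i X_{t-i} + eps_t, the
one-step-ahead conditional mean is
  E[X_{t+1} | X_t, ...] = c + sum_i phi_i X_{t+1-i}.
Substitute known values:
  E[X_{t+1} | ...] = (0.802) * (-4)
                   = -3.2080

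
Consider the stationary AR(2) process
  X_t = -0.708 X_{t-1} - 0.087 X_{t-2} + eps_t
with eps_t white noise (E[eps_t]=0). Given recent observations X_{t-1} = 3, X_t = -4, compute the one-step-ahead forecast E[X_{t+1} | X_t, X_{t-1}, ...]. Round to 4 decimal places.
E[X_{t+1} \mid \mathcal F_t] = 2.5710

For an AR(p) model X_t = c + sum_i phi_i X_{t-i} + eps_t, the
one-step-ahead conditional mean is
  E[X_{t+1} | X_t, ...] = c + sum_i phi_i X_{t+1-i}.
Substitute known values:
  E[X_{t+1} | ...] = (-0.708) * (-4) + (-0.087) * (3)
                   = 2.5710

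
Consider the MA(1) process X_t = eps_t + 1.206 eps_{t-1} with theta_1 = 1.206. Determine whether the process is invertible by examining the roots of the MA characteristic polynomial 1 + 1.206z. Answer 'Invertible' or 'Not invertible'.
\text{Not invertible}

The MA(q) characteristic polynomial is P(z) = 1 + 1.206z.
Invertibility requires all roots to lie outside the unit circle, i.e. |z| > 1 for every root.
This is linear in z: 1 + (1.206) z = 0  =>  z = -1/(1.206) = -0.829187,  |z| = 0.829187.
Moduli of all roots: 0.8292.
All moduli strictly greater than 1? No.
Verdict: Not invertible.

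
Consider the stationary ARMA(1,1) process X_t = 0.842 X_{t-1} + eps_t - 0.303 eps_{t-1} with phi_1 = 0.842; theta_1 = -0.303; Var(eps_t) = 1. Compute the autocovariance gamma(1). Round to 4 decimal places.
\gamma(1) = 1.3795

Multiply the model equation by X_{t-k} and take expectations. With theta_0 = psi_0 = 1 and psi_j the MA(infinity) weights, this gives
  gamma(k) - sum_i phi_i gamma(k-i) = c_k,
  c_k = sigma^2 * sum_{j=k..q} theta_j psi_{j-k}   (c_k = 0 for k > q),
using gamma(-m) = gamma(m).
psi-weights needed (psi_j = theta_j + sum_i phi_i psi_{j-i}):
  psi_1 = theta_1 + phi_1 = -0.303 + (0.842) = 0.539
Right-hand sides:
  c_0 = sigma^2 (1 + theta_1 psi_1) = 1 * (1 + (-0.303)(0.539)) = 1 * 0.836683 = 0.836683
  c_1 = sigma^2 theta_1 = 1 * (-0.303) = -0.303
  c_2 = 0
Equations for k = 0 and k = 1 (AR order 1):
  gamma(0) = phi_1 gamma(1) + c_0
  gamma(1) = phi_1 gamma(0) + c_1
Substituting the second into the first: gamma(0) (1 - phi_1^2) = c_0 + phi_1 c_1, so
  gamma(0) = (c_0 + phi_1 c_1) / (1 - phi_1^2) = (0.836683 + (0.842)(-0.303)) / (1 - (0.842)^2) = 0.581557 / 0.291036 = 1.99823.
  gamma(1) = phi_1 gamma(0) + c_1 = (0.842)(1.99823) + (-0.303) = 1.37951.
Therefore gamma(1) = 1.3795 (to 4 decimal places).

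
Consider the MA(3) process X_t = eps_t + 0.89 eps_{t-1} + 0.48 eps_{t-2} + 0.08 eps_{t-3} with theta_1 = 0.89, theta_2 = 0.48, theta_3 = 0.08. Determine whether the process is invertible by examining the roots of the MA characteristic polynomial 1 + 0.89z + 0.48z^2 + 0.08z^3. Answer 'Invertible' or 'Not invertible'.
\text{Invertible}

The MA(q) characteristic polynomial is P(z) = 1 + 0.89z + 0.48z^2 + 0.08z^3.
Invertibility requires all roots to lie outside the unit circle, i.e. |z| > 1 for every root.
Degree 3: look for a simple real root z0 first, then factor out (1 - z/z0) and solve the remaining quadratic.
Testing z0 = -4: P(-4) = 1 + (0.89)(-4) + (0.48)(-4)^2 + (0.08)(-4)^3
  = 1 + (-3.56) + (7.68) + (-5.12) = 0.  So z_0 = -4 is a root, |z_0| = 4.
Divide out the factor (1 + 0.25 z) = (1 - z/z0) (since 1/z0 = -0.25):
  P(z) = (1 + 0.25 z)(1 + (0.64) z + (0.32) z^2)
  [check: z-coef 0.64 - (-0.25) = 0.89; z^2-coef 0.32 - (-0.25)(0.64) = 0.48; z^3-coef -(-0.25)(0.32) = 0.08.]
Remaining roots from the quadratic factor 1 + (0.64) z + (0.32) z^2:
  Set 1 + (0.64) z + (0.32) z^2 = 0, i.e. a z^2 + b z + c = 0 with a = 0.32, b = 0.64, c = 1.
  Discriminant D = b^2 - 4ac = (0.64)^2 - 4*(0.32)*1 = 0.4096 - (1.28) = -0.8704.
  D < 0, so the roots are the complex-conjugate pair z = (-b +/- i sqrt(-D)) / (2a) = -1 +/- 1.4577i.
  For a conjugate pair |z|^2 = z * conj(z) = (product of roots) = c/a = 1/(0.32) = 3.125, so |z| = sqrt(3.125) = 1.7678 for both roots.
Moduli of all roots: 4.0000, 1.7678, 1.7678.
All moduli strictly greater than 1? Yes.
Verdict: Invertible.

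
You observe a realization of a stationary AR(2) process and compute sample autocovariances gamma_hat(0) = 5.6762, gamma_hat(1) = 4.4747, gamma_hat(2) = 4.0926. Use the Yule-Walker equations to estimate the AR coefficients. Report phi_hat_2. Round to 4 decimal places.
\hat\phi_{2} = 0.2630

The Yule-Walker equations for an AR(p) process read, in matrix form,
  Gamma_p phi = r_p,   with   (Gamma_p)_{ij} = gamma(|i - j|),
                       (r_p)_i = gamma(i),   i,j = 1..p.
Substitute the sample gammas (Toeplitz matrix and right-hand side of size 2):
  Gamma_p = [[5.6762, 4.4747], [4.4747, 5.6762]]
  r_p     = [4.4747, 4.0926]
Written out:
  5.6762 phi_1 + 4.4747 phi_2 = 4.4747
  4.4747 phi_1 + 5.6762 phi_2 = 4.0926
Solve by Cramer's rule:
  det = gamma(0)^2 - gamma(1)^2 = (5.6762)^2 - (4.4747)^2 = 32.21924644 - 20.02294009 = 12.19630635
  phi_hat_1 = [gamma(1) gamma(0) - gamma(1) gamma(2)] / det = [(4.4747)(5.6762) - (4.4747)(4.0926)] / 12.19630635 = 7.08613492 / 12.19630635 = 0.581
  phi_hat_2 = [gamma(0) gamma(2) - gamma(1)^2] / det = [(5.6762)(4.0926) - (4.4747)^2] / 12.19630635 = 3.20747603 / 12.19630635 = 0.263
So phi_hat = [0.5810, 0.2630].
Therefore phi_hat_2 = 0.2630.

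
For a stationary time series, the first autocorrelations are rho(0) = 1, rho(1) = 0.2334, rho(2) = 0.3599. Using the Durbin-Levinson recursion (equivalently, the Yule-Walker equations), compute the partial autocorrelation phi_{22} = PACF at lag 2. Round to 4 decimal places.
\phi_{22} = 0.3230

The PACF at lag k is phi_{kk}, the last component of the solution
to the Yule-Walker system G_k phi = r_k where
  (G_k)_{ij} = rho(|i - j|), (r_k)_i = rho(i), i,j = 1..k.
Equivalently, Durbin-Levinson gives phi_{kk} iteratively:
  phi_{11} = rho(1)
  phi_{kk} = [rho(k) - sum_{j=1..k-1} phi_{k-1,j} rho(k-j)]
            / [1 - sum_{j=1..k-1} phi_{k-1,j} rho(j)],
  phi_{k,j} = phi_{k-1,j} - phi_{kk} phi_{k-1,k-j},  j = 1..k-1.
Step k = 1:
  phi_11 = rho(1) = 0.2334.
Step k = 2:
  phi_22 = [rho(2) - phi_11 rho(1)] / [1 - phi_11 rho(1)] = [0.3599 - (0.2334)(0.2334)] / [1 - (0.2334)(0.2334)]
         = 0.30542444 / 0.94552444 = 0.323.
Therefore phi_{22} = 0.3230.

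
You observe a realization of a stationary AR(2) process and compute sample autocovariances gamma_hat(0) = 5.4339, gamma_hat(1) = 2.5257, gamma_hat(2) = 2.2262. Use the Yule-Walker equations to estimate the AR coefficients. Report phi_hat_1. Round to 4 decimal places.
\hat\phi_{1} = 0.3500

The Yule-Walker equations for an AR(p) process read, in matrix form,
  Gamma_p phi = r_p,   with   (Gamma_p)_{ij} = gamma(|i - j|),
                       (r_p)_i = gamma(i),   i,j = 1..p.
Substitute the sample gammas (Toeplitz matrix and right-hand side of size 2):
  Gamma_p = [[5.4339, 2.5257], [2.5257, 5.4339]]
  r_p     = [2.5257, 2.2262]
Written out:
  5.4339 phi_1 + 2.5257 phi_2 = 2.5257
  2.5257 phi_1 + 5.4339 phi_2 = 2.2262
Solve by Cramer's rule:
  det = gamma(0)^2 - gamma(1)^2 = (5.4339)^2 - (2.5257)^2 = 29.52726921 - 6.37916049 = 23.14810872
  phi_hat_1 = [gamma(1) gamma(0) - gamma(1) gamma(2)] / det = [(2.5257)(5.4339) - (2.5257)(2.2262)] / 23.14810872 = 8.10168789 / 23.14810872 = 0.35
  phi_hat_2 = [gamma(0) gamma(2) - gamma(1)^2] / det = [(5.4339)(2.2262) - (2.5257)^2] / 23.14810872 = 5.71778769 / 23.14810872 = 0.247
So phi_hat = [0.3500, 0.2470].
Therefore phi_hat_1 = 0.3500.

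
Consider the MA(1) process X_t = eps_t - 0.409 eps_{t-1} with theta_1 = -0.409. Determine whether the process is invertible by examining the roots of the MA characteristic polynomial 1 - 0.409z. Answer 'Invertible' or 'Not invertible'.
\text{Invertible}

The MA(q) characteristic polynomial is P(z) = 1 - 0.409z.
Invertibility requires all roots to lie outside the unit circle, i.e. |z| > 1 for every root.
This is linear in z: 1 + (-0.409) z = 0  =>  z = -1/(-0.409) = 2.444988,  |z| = 2.444988.
Moduli of all roots: 2.4450.
All moduli strictly greater than 1? Yes.
Verdict: Invertible.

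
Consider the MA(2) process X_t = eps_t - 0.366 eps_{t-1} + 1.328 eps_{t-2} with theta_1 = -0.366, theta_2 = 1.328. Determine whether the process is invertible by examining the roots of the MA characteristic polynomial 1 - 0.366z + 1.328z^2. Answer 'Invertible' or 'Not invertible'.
\text{Not invertible}

The MA(q) characteristic polynomial is P(z) = 1 - 0.366z + 1.328z^2.
Invertibility requires all roots to lie outside the unit circle, i.e. |z| > 1 for every root.
Set 1 + (-0.366) z + (1.328) z^2 = 0, i.e. a z^2 + b z + c = 0 with a = 1.328, b = -0.366, c = 1.
Discriminant D = b^2 - 4ac = (-0.366)^2 - 4*(1.328)*1 = 0.133956 - (5.312) = -5.178044.
D < 0, so the roots are the complex-conjugate pair z = (-b +/- i sqrt(-D)) / (2a) = 0.1378 +/- 0.8568i.
For a conjugate pair |z|^2 = z * conj(z) = (product of roots) = c/a = 1/(1.328) = 0.753012, so |z| = sqrt(0.753012) = 0.8678 for both roots.
Moduli of all roots: 0.8678, 0.8678.
All moduli strictly greater than 1? No.
Verdict: Not invertible.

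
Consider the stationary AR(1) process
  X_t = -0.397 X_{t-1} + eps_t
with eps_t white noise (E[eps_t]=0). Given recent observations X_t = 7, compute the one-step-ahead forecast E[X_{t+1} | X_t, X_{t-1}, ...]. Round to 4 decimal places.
E[X_{t+1} \mid \mathcal F_t] = -2.7790

For an AR(p) model X_t = c + sum_i phi_i X_{t-i} + eps_t, the
one-step-ahead conditional mean is
  E[X_{t+1} | X_t, ...] = c + sum_i phi_i X_{t+1-i}.
Substitute known values:
  E[X_{t+1} | ...] = (-0.397) * (7)
                   = -2.7790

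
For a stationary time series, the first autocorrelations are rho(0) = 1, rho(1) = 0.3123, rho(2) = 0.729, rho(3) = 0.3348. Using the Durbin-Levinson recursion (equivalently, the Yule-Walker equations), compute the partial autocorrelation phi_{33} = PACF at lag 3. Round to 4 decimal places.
\phi_{33} = 0.1040

The PACF at lag k is phi_{kk}, the last component of the solution
to the Yule-Walker system G_k phi = r_k where
  (G_k)_{ij} = rho(|i - j|), (r_k)_i = rho(i), i,j = 1..k.
Equivalently, Durbin-Levinson gives phi_{kk} iteratively:
  phi_{11} = rho(1)
  phi_{kk} = [rho(k) - sum_{j=1..k-1} phi_{k-1,j} rho(k-j)]
            / [1 - sum_{j=1..k-1} phi_{k-1,j} rho(j)],
  phi_{k,j} = phi_{k-1,j} - phi_{kk} phi_{k-1,k-j},  j = 1..k-1.
Step k = 1:
  phi_11 = rho(1) = 0.3123.
Step k = 2:
  phi_22 = [rho(2) - phi_11 rho(1)] / [1 - phi_11 rho(1)] = [0.729 - (0.3123)(0.3123)] / [1 - (0.3123)(0.3123)]
         = 0.63146871 / 0.90246871 = 0.699713.
  Update: phi_21 = phi_11 - phi_22 phi_11 = 0.3123 - (0.699713)(0.3123) = 0.09378.
Step k = 3:
  phi_33 = [rho(3) - phi_21 rho(2) - phi_22 rho(1)] / [1 - phi_21 rho(1) - phi_22 rho(2)]
    numerator   = 0.3348 - (0.09378)(0.729) - (0.699713)(0.3123) = 0.04791432
    denominator = 1 - (0.09378)(0.3123) - (0.699713)(0.729) = 0.46062211
  phi_33 = 0.04791432 / 0.46062211 = 0.104.
Therefore phi_{33} = 0.1040.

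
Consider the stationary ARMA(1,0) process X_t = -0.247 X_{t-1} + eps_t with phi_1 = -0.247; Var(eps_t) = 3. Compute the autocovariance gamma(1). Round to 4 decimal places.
\gamma(1) = -0.7891

Multiply the model equation by X_{t-k} and take expectations. With theta_0 = psi_0 = 1 and psi_j the MA(infinity) weights, this gives
  gamma(k) - sum_i phi_i gamma(k-i) = c_k,
  c_k = sigma^2 * sum_{j=k..q} theta_j psi_{j-k}   (c_k = 0 for k > q),
using gamma(-m) = gamma(m).
Pure AR (q = 0): c_0 = sigma^2 = 3, c_k = 0 for k >= 1.
Equations for k = 0 and k = 1 (AR order 1):
  gamma(0) = phi_1 gamma(1) + c_0
  gamma(1) = phi_1 gamma(0) + c_1
Substituting the second into the first: gamma(0) (1 - phi_1^2) = c_0 + phi_1 c_1, so
  gamma(0) = c_0 / (1 - phi_1^2) = 3 / (1 - (-0.247)^2) = 3 / 0.938991 = 3.194919.
  gamma(1) = phi_1 gamma(0) = (-0.247)(3.194919) = -0.789145.
Therefore gamma(1) = -0.7891 (to 4 decimal places).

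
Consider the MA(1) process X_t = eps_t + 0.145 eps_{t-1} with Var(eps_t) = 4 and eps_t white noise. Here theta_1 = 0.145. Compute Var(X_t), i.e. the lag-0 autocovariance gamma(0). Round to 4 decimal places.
\gamma(0) = 4.0841

For an MA(q) process X_t = eps_t + sum_i theta_i eps_{t-i} with
Var(eps_t) = sigma^2, the variance is
  gamma(0) = sigma^2 * (1 + sum_i theta_i^2).
  sum_i theta_i^2 = (0.145)^2 = 0.021025.
  gamma(0) = 4 * (1 + 0.021025) = 4 * 1.021025 = 4.0841.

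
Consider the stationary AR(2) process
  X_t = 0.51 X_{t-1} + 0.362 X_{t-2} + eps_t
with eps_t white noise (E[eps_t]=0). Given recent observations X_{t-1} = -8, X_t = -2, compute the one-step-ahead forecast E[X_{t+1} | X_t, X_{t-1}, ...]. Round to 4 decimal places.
E[X_{t+1} \mid \mathcal F_t] = -3.9160

For an AR(p) model X_t = c + sum_i phi_i X_{t-i} + eps_t, the
one-step-ahead conditional mean is
  E[X_{t+1} | X_t, ...] = c + sum_i phi_i X_{t+1-i}.
Substitute known values:
  E[X_{t+1} | ...] = (0.51) * (-2) + (0.362) * (-8)
                   = -3.9160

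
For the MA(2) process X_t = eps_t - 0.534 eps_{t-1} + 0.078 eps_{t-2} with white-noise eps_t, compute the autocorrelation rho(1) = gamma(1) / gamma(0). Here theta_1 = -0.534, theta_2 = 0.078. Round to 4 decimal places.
\rho(1) = -0.4458

For an MA(q) process with theta_0 = 1, the autocovariance is
  gamma(k) = sigma^2 * sum_{i=0..q-k} theta_i * theta_{i+k},
and rho(k) = gamma(k) / gamma(0). Sigma^2 cancels.
  numerator   = (1)*(-0.534) + (-0.534)*(0.078) = -0.575652.
  denominator = (1)^2 + (-0.534)^2 + (0.078)^2 = 1.29124.
  rho(1) = -0.575652 / 1.29124 = -0.4458.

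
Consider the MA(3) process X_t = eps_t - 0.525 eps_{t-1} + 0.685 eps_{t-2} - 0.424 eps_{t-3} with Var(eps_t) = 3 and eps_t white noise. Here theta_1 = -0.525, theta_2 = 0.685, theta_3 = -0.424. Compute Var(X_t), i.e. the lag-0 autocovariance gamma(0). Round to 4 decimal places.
\gamma(0) = 5.7739

For an MA(q) process X_t = eps_t + sum_i theta_i eps_{t-i} with
Var(eps_t) = sigma^2, the variance is
  gamma(0) = sigma^2 * (1 + sum_i theta_i^2).
  sum_i theta_i^2 = (-0.525)^2 + (0.685)^2 + (-0.424)^2 = 0.275625 + 0.469225 + 0.179776 = 0.924626.
  gamma(0) = 3 * (1 + 0.924626) = 3 * 1.924626 = 5.773878, which rounds to 5.7739.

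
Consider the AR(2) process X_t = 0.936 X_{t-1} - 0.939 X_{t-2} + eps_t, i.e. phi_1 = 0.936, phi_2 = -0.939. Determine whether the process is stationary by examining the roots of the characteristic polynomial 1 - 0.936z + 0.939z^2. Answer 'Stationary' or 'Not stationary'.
\text{Stationary}

The AR(p) characteristic polynomial is P(z) = 1 - 0.936z + 0.939z^2.
Stationarity requires all roots to lie outside the unit circle, i.e. |z| > 1 for every root.
Set 1 + (-0.936) z + (0.939) z^2 = 0, i.e. a z^2 + b z + c = 0 with a = 0.939, b = -0.936, c = 1.
Discriminant D = b^2 - 4ac = (-0.936)^2 - 4*(0.939)*1 = 0.876096 - (3.756) = -2.879904.
D < 0, so the roots are the complex-conjugate pair z = (-b +/- i sqrt(-D)) / (2a) = 0.4984 +/- 0.9036i.
For a conjugate pair |z|^2 = z * conj(z) = (product of roots) = c/a = 1/(0.939) = 1.064963, so |z| = sqrt(1.064963) = 1.032 for both roots.
Moduli of all roots: 1.0320, 1.0320.
All moduli strictly greater than 1? Yes.
Verdict: Stationary.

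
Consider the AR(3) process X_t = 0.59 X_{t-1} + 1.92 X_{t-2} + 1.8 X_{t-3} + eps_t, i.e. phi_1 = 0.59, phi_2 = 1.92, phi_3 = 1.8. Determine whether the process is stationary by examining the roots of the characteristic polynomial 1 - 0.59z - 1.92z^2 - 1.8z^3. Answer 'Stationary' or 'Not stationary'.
\text{Not stationary}

The AR(p) characteristic polynomial is P(z) = 1 - 0.59z - 1.92z^2 - 1.8z^3.
Stationarity requires all roots to lie outside the unit circle, i.e. |z| > 1 for every root.
Degree 3: look for a simple real root z0 first, then factor out (1 - z/z0) and solve the remaining quadratic.
Testing z0 = 0.5: P(0.5) = 1 + (-0.59)(0.5) + (-1.92)(0.5)^2 + (-1.8)(0.5)^3
  = 1 + (-0.295) + (-0.48) + (-0.225) = 0.  So z_0 = 0.5 is a root, |z_0| = 0.5.
Divide out the factor (1 - 2 z) = (1 - z/z0) (since 1/z0 = 2):
  P(z) = (1 - 2 z)(1 + (1.41) z + (0.9) z^2)
  [check: z-coef 1.41 - (2) = -0.59; z^2-coef 0.9 - (2)(1.41) = -1.92; z^3-coef -(2)(0.9) = -1.8.]
Remaining roots from the quadratic factor 1 + (1.41) z + (0.9) z^2:
  Set 1 + (1.41) z + (0.9) z^2 = 0, i.e. a z^2 + b z + c = 0 with a = 0.9, b = 1.41, c = 1.
  Discriminant D = b^2 - 4ac = (1.41)^2 - 4*(0.9)*1 = 1.9881 - (3.6) = -1.6119.
  D < 0, so the roots are the complex-conjugate pair z = (-b +/- i sqrt(-D)) / (2a) = -0.7833 +/- 0.7053i.
  For a conjugate pair |z|^2 = z * conj(z) = (product of roots) = c/a = 1/(0.9) = 1.111111, so |z| = sqrt(1.111111) = 1.0541 for both roots.
Moduli of all roots: 0.5000, 1.0541, 1.0541.
All moduli strictly greater than 1? No.
Verdict: Not stationary.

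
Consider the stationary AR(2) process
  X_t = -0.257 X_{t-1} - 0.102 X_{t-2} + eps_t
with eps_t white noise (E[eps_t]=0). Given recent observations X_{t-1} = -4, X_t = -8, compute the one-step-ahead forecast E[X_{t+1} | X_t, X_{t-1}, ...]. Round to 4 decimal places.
E[X_{t+1} \mid \mathcal F_t] = 2.4640

For an AR(p) model X_t = c + sum_i phi_i X_{t-i} + eps_t, the
one-step-ahead conditional mean is
  E[X_{t+1} | X_t, ...] = c + sum_i phi_i X_{t+1-i}.
Substitute known values:
  E[X_{t+1} | ...] = (-0.257) * (-8) + (-0.102) * (-4)
                   = 2.4640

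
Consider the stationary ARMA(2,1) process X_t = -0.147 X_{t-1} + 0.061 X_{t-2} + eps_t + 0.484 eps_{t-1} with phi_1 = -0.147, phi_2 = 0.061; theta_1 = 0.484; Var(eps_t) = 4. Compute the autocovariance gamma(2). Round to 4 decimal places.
\gamma(2) = 0.0713

Multiply the model equation by X_{t-k} and take expectations. With theta_0 = psi_0 = 1 and psi_j the MA(infinity) weights, this gives
  gamma(k) - sum_i phi_i gamma(k-i) = c_k,
  c_k = sigma^2 * sum_{j=k..q} theta_j psi_{j-k}   (c_k = 0 for k > q),
using gamma(-m) = gamma(m).
psi-weights needed (psi_j = theta_j + sum_i phi_i psi_{j-i}):
  psi_1 = theta_1 + phi_1 = 0.484 + (-0.147) = 0.337
Right-hand sides:
  c_0 = sigma^2 (1 + theta_1 psi_1) = 4 * (1 + (0.484)(0.337)) = 4 * 1.163108 = 4.652432
  c_1 = sigma^2 theta_1 = 4 * (0.484) = 1.936
  c_2 = 0
Equations for k = 0, 1, 2 (AR order 2, c_2 = 0):
  (E0) gamma(0) = phi_1 gamma(1) + phi_2 gamma(2) + c_0
  (E1) gamma(1) = phi_1 gamma(0) + phi_2 gamma(1) + c_1
  (E2) gamma(2) = phi_1 gamma(1) + phi_2 gamma(0)
From (E1): gamma(1) = A gamma(0) + B with
  A = phi_1 / (1 - phi_2) = -0.147 / 0.939 = -0.15655,   B = c_1 / (1 - phi_2) = 1.936 / 0.939 = 2.061768.
Insert (E2) into (E0): gamma(0) (1 - phi_2^2) = phi_1 (1 + phi_2) gamma(1) + c_0.
  phi_1 (1 + phi_2) = (-0.147)(1.061) = -0.155967,   1 - phi_2^2 = 0.996279.
Replace gamma(1) by A gamma(0) + B and collect gamma(0):
  gamma(0) [0.996279 - (-0.155967)(-0.15655)] = (-0.155967)(2.061768) + 4.652432
  gamma(0) * 0.971862 = 4.330864
  gamma(0) = 4.330864 / 0.971862 = 4.456252.
  gamma(1) = A gamma(0) + B = (-0.15655)(4.456252) + (2.061768) = 1.364144.
  gamma(2) = phi_1 gamma(1) + phi_2 gamma(0) = (-0.147)(1.364144) + (0.061)(4.456252) = 0.071302.
Therefore gamma(2) = 0.0713 (to 4 decimal places).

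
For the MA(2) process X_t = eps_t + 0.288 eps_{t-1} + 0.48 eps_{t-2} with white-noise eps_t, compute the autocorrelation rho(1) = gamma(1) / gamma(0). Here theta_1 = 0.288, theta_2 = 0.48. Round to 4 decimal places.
\rho(1) = 0.3245

For an MA(q) process with theta_0 = 1, the autocovariance is
  gamma(k) = sigma^2 * sum_{i=0..q-k} theta_i * theta_{i+k},
and rho(k) = gamma(k) / gamma(0). Sigma^2 cancels.
  numerator   = (1)*(0.288) + (0.288)*(0.48) = 0.42624.
  denominator = (1)^2 + (0.288)^2 + (0.48)^2 = 1.313344.
  rho(1) = 0.42624 / 1.313344 = 0.3245.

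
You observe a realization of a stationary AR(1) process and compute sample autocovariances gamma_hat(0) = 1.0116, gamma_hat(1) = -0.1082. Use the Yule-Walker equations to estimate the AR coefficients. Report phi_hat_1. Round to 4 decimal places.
\hat\phi_{1} = -0.1070

The Yule-Walker equations for an AR(p) process read, in matrix form,
  Gamma_p phi = r_p,   with   (Gamma_p)_{ij} = gamma(|i - j|),
                       (r_p)_i = gamma(i),   i,j = 1..p.
Substitute the sample gammas (Toeplitz matrix and right-hand side of size 1):
  Gamma_p = [[1.0116]]
  r_p     = [-0.1082]
With p = 1 this is the single equation gamma(0) phi_1 = gamma(1):
  phi_hat_1 = gamma(1) / gamma(0) = -0.1082 / 1.0116 = -0.1070.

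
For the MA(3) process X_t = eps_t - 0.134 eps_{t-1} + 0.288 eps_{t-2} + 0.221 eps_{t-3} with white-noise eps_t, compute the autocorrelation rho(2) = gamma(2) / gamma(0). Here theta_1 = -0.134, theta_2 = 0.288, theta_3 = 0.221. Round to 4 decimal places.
\rho(2) = 0.2247

For an MA(q) process with theta_0 = 1, the autocovariance is
  gamma(k) = sigma^2 * sum_{i=0..q-k} theta_i * theta_{i+k},
and rho(k) = gamma(k) / gamma(0). Sigma^2 cancels.
  numerator   = (1)*(0.288) + (-0.134)*(0.221) = 0.258386.
  denominator = (1)^2 + (-0.134)^2 + (0.288)^2 + (0.221)^2 = 1.149741.
  rho(2) = 0.258386 / 1.149741 = 0.2247.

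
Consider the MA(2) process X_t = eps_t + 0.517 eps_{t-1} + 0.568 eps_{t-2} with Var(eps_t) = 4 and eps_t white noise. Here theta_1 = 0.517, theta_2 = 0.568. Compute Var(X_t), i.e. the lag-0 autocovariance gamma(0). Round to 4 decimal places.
\gamma(0) = 6.3597

For an MA(q) process X_t = eps_t + sum_i theta_i eps_{t-i} with
Var(eps_t) = sigma^2, the variance is
  gamma(0) = sigma^2 * (1 + sum_i theta_i^2).
  sum_i theta_i^2 = (0.517)^2 + (0.568)^2 = 0.267289 + 0.322624 = 0.589913.
  gamma(0) = 4 * (1 + 0.589913) = 4 * 1.589913 = 6.359652, which rounds to 6.3597.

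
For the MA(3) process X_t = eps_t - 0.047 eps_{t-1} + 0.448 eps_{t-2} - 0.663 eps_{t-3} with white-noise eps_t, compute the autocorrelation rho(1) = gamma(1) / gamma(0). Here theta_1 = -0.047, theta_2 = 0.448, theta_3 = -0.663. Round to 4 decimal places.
\rho(1) = -0.2223

For an MA(q) process with theta_0 = 1, the autocovariance is
  gamma(k) = sigma^2 * sum_{i=0..q-k} theta_i * theta_{i+k},
and rho(k) = gamma(k) / gamma(0). Sigma^2 cancels.
  numerator   = (1)*(-0.047) + (-0.047)*(0.448) + (0.448)*(-0.663) = -0.36508.
  denominator = (1)^2 + (-0.047)^2 + (0.448)^2 + (-0.663)^2 = 1.642482.
  rho(1) = -0.36508 / 1.642482 = -0.2223.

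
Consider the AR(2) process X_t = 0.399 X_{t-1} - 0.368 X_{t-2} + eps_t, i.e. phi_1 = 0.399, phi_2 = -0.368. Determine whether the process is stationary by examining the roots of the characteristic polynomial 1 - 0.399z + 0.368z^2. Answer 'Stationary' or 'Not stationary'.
\text{Stationary}

The AR(p) characteristic polynomial is P(z) = 1 - 0.399z + 0.368z^2.
Stationarity requires all roots to lie outside the unit circle, i.e. |z| > 1 for every root.
Set 1 + (-0.399) z + (0.368) z^2 = 0, i.e. a z^2 + b z + c = 0 with a = 0.368, b = -0.399, c = 1.
Discriminant D = b^2 - 4ac = (-0.399)^2 - 4*(0.368)*1 = 0.159201 - (1.472) = -1.312799.
D < 0, so the roots are the complex-conjugate pair z = (-b +/- i sqrt(-D)) / (2a) = 0.5421 +/- 1.5568i.
For a conjugate pair |z|^2 = z * conj(z) = (product of roots) = c/a = 1/(0.368) = 2.717391, so |z| = sqrt(2.717391) = 1.6485 for both roots.
Moduli of all roots: 1.6485, 1.6485.
All moduli strictly greater than 1? Yes.
Verdict: Stationary.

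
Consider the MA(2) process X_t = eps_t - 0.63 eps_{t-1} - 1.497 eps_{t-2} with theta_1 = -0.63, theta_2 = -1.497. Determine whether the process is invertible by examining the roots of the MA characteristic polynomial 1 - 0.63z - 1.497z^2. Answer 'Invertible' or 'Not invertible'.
\text{Not invertible}

The MA(q) characteristic polynomial is P(z) = 1 - 0.63z - 1.497z^2.
Invertibility requires all roots to lie outside the unit circle, i.e. |z| > 1 for every root.
Set 1 + (-0.63) z + (-1.497) z^2 = 0, i.e. a z^2 + b z + c = 0 with a = -1.497, b = -0.63, c = 1.
Discriminant D = b^2 - 4ac = (-0.63)^2 - 4*(-1.497)*1 = 0.3969 - (-5.988) = 6.3849.
D >= 0, so the roots are real: z = (-b +/- sqrt(D)) / (2a) = (0.63 +/- 2.526836) / (-2.994).
  z_1 = (0.63 + 2.526836) / (-2.994) = -1.0544,   |z_1| = 1.0544.
  z_2 = (0.63 - 2.526836) / (-2.994) = 0.6335,   |z_2| = 0.6335.
Moduli of all roots: 1.0544, 0.6335.
All moduli strictly greater than 1? No.
Verdict: Not invertible.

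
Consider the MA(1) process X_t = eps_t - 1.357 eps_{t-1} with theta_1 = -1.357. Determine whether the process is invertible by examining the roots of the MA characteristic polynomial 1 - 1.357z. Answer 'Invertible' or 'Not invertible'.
\text{Not invertible}

The MA(q) characteristic polynomial is P(z) = 1 - 1.357z.
Invertibility requires all roots to lie outside the unit circle, i.e. |z| > 1 for every root.
This is linear in z: 1 + (-1.357) z = 0  =>  z = -1/(-1.357) = 0.73692,  |z| = 0.73692.
Moduli of all roots: 0.7369.
All moduli strictly greater than 1? No.
Verdict: Not invertible.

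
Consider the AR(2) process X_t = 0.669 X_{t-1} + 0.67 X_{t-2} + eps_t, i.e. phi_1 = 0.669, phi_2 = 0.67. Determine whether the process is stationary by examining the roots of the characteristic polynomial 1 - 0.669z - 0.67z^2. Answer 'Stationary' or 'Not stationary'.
\text{Not stationary}

The AR(p) characteristic polynomial is P(z) = 1 - 0.669z - 0.67z^2.
Stationarity requires all roots to lie outside the unit circle, i.e. |z| > 1 for every root.
Set 1 + (-0.669) z + (-0.67) z^2 = 0, i.e. a z^2 + b z + c = 0 with a = -0.67, b = -0.669, c = 1.
Discriminant D = b^2 - 4ac = (-0.669)^2 - 4*(-0.67)*1 = 0.447561 - (-2.68) = 3.127561.
D >= 0, so the roots are real: z = (-b +/- sqrt(D)) / (2a) = (0.669 +/- 1.768491) / (-1.34).
  z_1 = (0.669 + 1.768491) / (-1.34) = -1.819,   |z_1| = 1.819.
  z_2 = (0.669 - 1.768491) / (-1.34) = 0.8205,   |z_2| = 0.8205.
Moduli of all roots: 1.8190, 0.8205.
All moduli strictly greater than 1? No.
Verdict: Not stationary.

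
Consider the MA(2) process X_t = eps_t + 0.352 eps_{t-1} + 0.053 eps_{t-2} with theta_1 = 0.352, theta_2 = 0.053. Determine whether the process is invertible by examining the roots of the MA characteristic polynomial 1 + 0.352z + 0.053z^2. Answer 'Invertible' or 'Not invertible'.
\text{Invertible}

The MA(q) characteristic polynomial is P(z) = 1 + 0.352z + 0.053z^2.
Invertibility requires all roots to lie outside the unit circle, i.e. |z| > 1 for every root.
Set 1 + (0.352) z + (0.053) z^2 = 0, i.e. a z^2 + b z + c = 0 with a = 0.053, b = 0.352, c = 1.
Discriminant D = b^2 - 4ac = (0.352)^2 - 4*(0.053)*1 = 0.123904 - (0.212) = -0.088096.
D < 0, so the roots are the complex-conjugate pair z = (-b +/- i sqrt(-D)) / (2a) = -3.3208 +/- 2.8001i.
For a conjugate pair |z|^2 = z * conj(z) = (product of roots) = c/a = 1/(0.053) = 18.867925, so |z| = sqrt(18.867925) = 4.3437 for both roots.
Moduli of all roots: 4.3437, 4.3437.
All moduli strictly greater than 1? Yes.
Verdict: Invertible.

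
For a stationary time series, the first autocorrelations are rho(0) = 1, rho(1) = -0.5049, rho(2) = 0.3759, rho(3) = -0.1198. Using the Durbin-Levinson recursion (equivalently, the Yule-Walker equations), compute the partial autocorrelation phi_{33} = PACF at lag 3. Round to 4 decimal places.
\phi_{33} = 0.1670

The PACF at lag k is phi_{kk}, the last component of the solution
to the Yule-Walker system G_k phi = r_k where
  (G_k)_{ij} = rho(|i - j|), (r_k)_i = rho(i), i,j = 1..k.
Equivalently, Durbin-Levinson gives phi_{kk} iteratively:
  phi_{11} = rho(1)
  phi_{kk} = [rho(k) - sum_{j=1..k-1} phi_{k-1,j} rho(k-j)]
            / [1 - sum_{j=1..k-1} phi_{k-1,j} rho(j)],
  phi_{k,j} = phi_{k-1,j} - phi_{kk} phi_{k-1,k-j},  j = 1..k-1.
Step k = 1:
  phi_11 = rho(1) = -0.5049.
Step k = 2:
  phi_22 = [rho(2) - phi_11 rho(1)] / [1 - phi_11 rho(1)] = [0.3759 - (-0.5049)(-0.5049)] / [1 - (-0.5049)(-0.5049)]
         = 0.12097599 / 0.74507599 = 0.162367.
  Update: phi_21 = phi_11 - phi_22 phi_11 = -0.5049 - (0.162367)(-0.5049) = -0.422921.
Step k = 3:
  phi_33 = [rho(3) - phi_21 rho(2) - phi_22 rho(1)] / [1 - phi_21 rho(1) - phi_22 rho(2)]
    numerator   = -0.1198 - (-0.422921)(0.3759) - (0.162367)(-0.5049) = 0.12115517
    denominator = 1 - (-0.422921)(-0.5049) - (0.162367)(0.3759) = 0.72543344
  phi_33 = 0.12115517 / 0.72543344 = 0.167.
Therefore phi_{33} = 0.1670.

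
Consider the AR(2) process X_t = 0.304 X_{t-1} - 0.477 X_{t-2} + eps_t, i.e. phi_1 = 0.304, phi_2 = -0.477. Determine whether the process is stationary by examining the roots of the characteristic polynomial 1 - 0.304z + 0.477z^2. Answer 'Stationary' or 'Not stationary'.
\text{Stationary}

The AR(p) characteristic polynomial is P(z) = 1 - 0.304z + 0.477z^2.
Stationarity requires all roots to lie outside the unit circle, i.e. |z| > 1 for every root.
Set 1 + (-0.304) z + (0.477) z^2 = 0, i.e. a z^2 + b z + c = 0 with a = 0.477, b = -0.304, c = 1.
Discriminant D = b^2 - 4ac = (-0.304)^2 - 4*(0.477)*1 = 0.092416 - (1.908) = -1.815584.
D < 0, so the roots are the complex-conjugate pair z = (-b +/- i sqrt(-D)) / (2a) = 0.3187 +/- 1.4124i.
For a conjugate pair |z|^2 = z * conj(z) = (product of roots) = c/a = 1/(0.477) = 2.096436, so |z| = sqrt(2.096436) = 1.4479 for both roots.
Moduli of all roots: 1.4479, 1.4479.
All moduli strictly greater than 1? Yes.
Verdict: Stationary.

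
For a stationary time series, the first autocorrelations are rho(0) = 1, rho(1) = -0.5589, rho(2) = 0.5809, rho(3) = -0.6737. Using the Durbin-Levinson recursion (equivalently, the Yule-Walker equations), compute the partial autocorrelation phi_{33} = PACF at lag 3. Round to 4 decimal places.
\phi_{33} = -0.4420

The PACF at lag k is phi_{kk}, the last component of the solution
to the Yule-Walker system G_k phi = r_k where
  (G_k)_{ij} = rho(|i - j|), (r_k)_i = rho(i), i,j = 1..k.
Equivalently, Durbin-Levinson gives phi_{kk} iteratively:
  phi_{11} = rho(1)
  phi_{kk} = [rho(k) - sum_{j=1..k-1} phi_{k-1,j} rho(k-j)]
            / [1 - sum_{j=1..k-1} phi_{k-1,j} rho(j)],
  phi_{k,j} = phi_{k-1,j} - phi_{kk} phi_{k-1,k-j},  j = 1..k-1.
Step k = 1:
  phi_11 = rho(1) = -0.5589.
Step k = 2:
  phi_22 = [rho(2) - phi_11 rho(1)] / [1 - phi_11 rho(1)] = [0.5809 - (-0.5589)(-0.5589)] / [1 - (-0.5589)(-0.5589)]
         = 0.26853079 / 0.68763079 = 0.390516.
  Update: phi_21 = phi_11 - phi_22 phi_11 = -0.5589 - (0.390516)(-0.5589) = -0.340641.
Step k = 3:
  phi_33 = [rho(3) - phi_21 rho(2) - phi_22 rho(1)] / [1 - phi_21 rho(1) - phi_22 rho(2)]
    numerator   = -0.6737 - (-0.340641)(0.5809) - (0.390516)(-0.5589) = -0.25756249
    denominator = 1 - (-0.340641)(-0.5589) - (0.390516)(0.5809) = 0.58276523
  phi_33 = -0.25756249 / 0.58276523 = -0.442.
Therefore phi_{33} = -0.4420.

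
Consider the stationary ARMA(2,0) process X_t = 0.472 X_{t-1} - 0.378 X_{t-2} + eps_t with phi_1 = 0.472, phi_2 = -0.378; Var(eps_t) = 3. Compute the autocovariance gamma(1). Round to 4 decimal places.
\gamma(1) = 1.3582

Multiply the model equation by X_{t-k} and take expectations. With theta_0 = psi_0 = 1 and psi_j the MA(infinity) weights, this gives
  gamma(k) - sum_i phi_i gamma(k-i) = c_k,
  c_k = sigma^2 * sum_{j=k..q} theta_j psi_{j-k}   (c_k = 0 for k > q),
using gamma(-m) = gamma(m).
Pure AR (q = 0): c_0 = sigma^2 = 3, c_k = 0 for k >= 1.
Equations for k = 0, 1, 2 (AR order 2, c_2 = 0):
  (E0) gamma(0) = phi_1 gamma(1) + phi_2 gamma(2) + c_0
  (E1) gamma(1) = phi_1 gamma(0) + phi_2 gamma(1) + c_1
  (E2) gamma(2) = phi_1 gamma(1) + phi_2 gamma(0)
From (E1): gamma(1) = A gamma(0) + B with
  A = phi_1 / (1 - phi_2) = 0.472 / 1.378 = 0.342525,   B = c_1 / (1 - phi_2) = 0 / 1.378 = 0.
Insert (E2) into (E0): gamma(0) (1 - phi_2^2) = phi_1 (1 + phi_2) gamma(1) + c_0.
  phi_1 (1 + phi_2) = (0.472)(0.622) = 0.293584,   1 - phi_2^2 = 0.857116.
Replace gamma(1) by A gamma(0) + B and collect gamma(0):
  gamma(0) [0.857116 - (0.293584)(0.342525)] = c_0 = 3
  gamma(0) * 0.756556 = 3
  gamma(0) = 3 / 0.756556 = 3.965338.
  gamma(1) = A gamma(0) = (0.342525)(3.965338) = 1.358229.
Therefore gamma(1) = 1.3582 (to 4 decimal places).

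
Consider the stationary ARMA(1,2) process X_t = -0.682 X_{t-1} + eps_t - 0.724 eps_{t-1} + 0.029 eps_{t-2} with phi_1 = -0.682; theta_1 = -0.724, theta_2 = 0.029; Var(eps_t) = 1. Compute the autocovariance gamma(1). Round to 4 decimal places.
\gamma(1) = -4.0393

Multiply the model equation by X_{t-k} and take expectations. With theta_0 = psi_0 = 1 and psi_j the MA(infinity) weights, this gives
  gamma(k) - sum_i phi_i gamma(k-i) = c_k,
  c_k = sigma^2 * sum_{j=k..q} theta_j psi_{j-k}   (c_k = 0 for k > q),
using gamma(-m) = gamma(m).
psi-weights needed (psi_j = theta_j + sum_i phi_i psi_{j-i}):
  psi_1 = theta_1 + phi_1 = -0.724 + (-0.682) = -1.406
  psi_2 = theta_2 + phi_1 psi_1 = 0.029 + (-0.682)(-1.406) = 0.987892
Right-hand sides:
  c_0 = sigma^2 (1 + theta_1 psi_1 + theta_2 psi_2) = 1 * (1 + (-0.724)(-1.406) + (0.029)(0.987892)) = 1 * 2.046593 = 2.046593
  c_1 = sigma^2 (theta_1 + theta_2 psi_1) = 1 * (-0.724 + (0.029)(-1.406)) = -0.764774
  c_2 = sigma^2 theta_2 = 1 * (0.029) = 0.029
Equations for k = 0 and k = 1 (AR order 1):
  gamma(0) = phi_1 gamma(1) + c_0
  gamma(1) = phi_1 gamma(0) + c_1
Substituting the second into the first: gamma(0) (1 - phi_1^2) = c_0 + phi_1 c_1, so
  gamma(0) = (c_0 + phi_1 c_1) / (1 - phi_1^2) = (2.046593 + (-0.682)(-0.764774)) / (1 - (-0.682)^2) = 2.568169 / 0.534876 = 4.801428.
  gamma(1) = phi_1 gamma(0) + c_1 = (-0.682)(4.801428) + (-0.764774) = -4.039348.
Therefore gamma(1) = -4.0393 (to 4 decimal places).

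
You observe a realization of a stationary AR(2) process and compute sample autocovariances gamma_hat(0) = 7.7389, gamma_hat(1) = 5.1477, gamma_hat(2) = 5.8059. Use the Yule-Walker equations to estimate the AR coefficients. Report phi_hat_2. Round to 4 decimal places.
\hat\phi_{2} = 0.5520

The Yule-Walker equations for an AR(p) process read, in matrix form,
  Gamma_p phi = r_p,   with   (Gamma_p)_{ij} = gamma(|i - j|),
                       (r_p)_i = gamma(i),   i,j = 1..p.
Substitute the sample gammas (Toeplitz matrix and right-hand side of size 2):
  Gamma_p = [[7.7389, 5.1477], [5.1477, 7.7389]]
  r_p     = [5.1477, 5.8059]
Written out:
  7.7389 phi_1 + 5.1477 phi_2 = 5.1477
  5.1477 phi_1 + 7.7389 phi_2 = 5.8059
Solve by Cramer's rule:
  det = gamma(0)^2 - gamma(1)^2 = (7.7389)^2 - (5.1477)^2 = 59.89057321 - 26.49881529 = 33.39175792
  phi_hat_1 = [gamma(1) gamma(0) - gamma(1) gamma(2)] / det = [(5.1477)(7.7389) - (5.1477)(5.8059)] / 33.39175792 = 9.9505041 / 33.39175792 = 0.298
  phi_hat_2 = [gamma(0) gamma(2) - gamma(1)^2] / det = [(7.7389)(5.8059) - (5.1477)^2] / 33.39175792 = 18.43246422 / 33.39175792 = 0.552
So phi_hat = [0.2980, 0.5520].
Therefore phi_hat_2 = 0.5520.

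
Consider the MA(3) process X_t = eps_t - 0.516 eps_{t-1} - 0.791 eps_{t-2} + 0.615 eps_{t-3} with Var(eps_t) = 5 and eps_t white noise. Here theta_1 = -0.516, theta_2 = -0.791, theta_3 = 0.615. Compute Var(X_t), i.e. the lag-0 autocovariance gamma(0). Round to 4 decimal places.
\gamma(0) = 11.3508

For an MA(q) process X_t = eps_t + sum_i theta_i eps_{t-i} with
Var(eps_t) = sigma^2, the variance is
  gamma(0) = sigma^2 * (1 + sum_i theta_i^2).
  sum_i theta_i^2 = (-0.516)^2 + (-0.791)^2 + (0.615)^2 = 0.266256 + 0.625681 + 0.378225 = 1.270162.
  gamma(0) = 5 * (1 + 1.270162) = 5 * 2.270162 = 11.35081, which rounds to 11.3508.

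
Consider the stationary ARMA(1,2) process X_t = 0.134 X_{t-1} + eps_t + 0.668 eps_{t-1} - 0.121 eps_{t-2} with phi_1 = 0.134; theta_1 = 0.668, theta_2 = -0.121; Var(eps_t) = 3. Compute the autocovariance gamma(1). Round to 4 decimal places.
\gamma(1) = 2.3735

Multiply the model equation by X_{t-k} and take expectations. With theta_0 = psi_0 = 1 and psi_j the MA(infinity) weights, this gives
  gamma(k) - sum_i phi_i gamma(k-i) = c_k,
  c_k = sigma^2 * sum_{j=k..q} theta_j psi_{j-k}   (c_k = 0 for k > q),
using gamma(-m) = gamma(m).
psi-weights needed (psi_j = theta_j + sum_i phi_i psi_{j-i}):
  psi_1 = theta_1 + phi_1 = 0.668 + (0.134) = 0.802
  psi_2 = theta_2 + phi_1 psi_1 = -0.121 + (0.134)(0.802) = -0.013532
Right-hand sides:
  c_0 = sigma^2 (1 + theta_1 psi_1 + theta_2 psi_2) = 3 * (1 + (0.668)(0.802) + (-0.121)(-0.013532)) = 3 * 1.537373 = 4.61212
  c_1 = sigma^2 (theta_1 + theta_2 psi_1) = 3 * (0.668 + (-0.121)(0.802)) = 1.712874
  c_2 = sigma^2 theta_2 = 3 * (-0.121) = -0.363
Equations for k = 0 and k = 1 (AR order 1):
  gamma(0) = phi_1 gamma(1) + c_0
  gamma(1) = phi_1 gamma(0) + c_1
Substituting the second into the first: gamma(0) (1 - phi_1^2) = c_0 + phi_1 c_1, so
  gamma(0) = (c_0 + phi_1 c_1) / (1 - phi_1^2) = (4.61212 + (0.134)(1.712874)) / (1 - (0.134)^2) = 4.841645 / 0.982044 = 4.930171.
  gamma(1) = phi_1 gamma(0) + c_1 = (0.134)(4.930171) + (1.712874) = 2.373517.
Therefore gamma(1) = 2.3735 (to 4 decimal places).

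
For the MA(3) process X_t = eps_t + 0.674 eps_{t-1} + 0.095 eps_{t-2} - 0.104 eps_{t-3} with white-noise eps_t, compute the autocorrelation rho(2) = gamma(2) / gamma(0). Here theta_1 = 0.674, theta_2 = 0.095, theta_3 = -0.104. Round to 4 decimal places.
\rho(2) = 0.0169

For an MA(q) process with theta_0 = 1, the autocovariance is
  gamma(k) = sigma^2 * sum_{i=0..q-k} theta_i * theta_{i+k},
and rho(k) = gamma(k) / gamma(0). Sigma^2 cancels.
  numerator   = (1)*(0.095) + (0.674)*(-0.104) = 0.024904.
  denominator = (1)^2 + (0.674)^2 + (0.095)^2 + (-0.104)^2 = 1.474117.
  rho(2) = 0.024904 / 1.474117 = 0.0169.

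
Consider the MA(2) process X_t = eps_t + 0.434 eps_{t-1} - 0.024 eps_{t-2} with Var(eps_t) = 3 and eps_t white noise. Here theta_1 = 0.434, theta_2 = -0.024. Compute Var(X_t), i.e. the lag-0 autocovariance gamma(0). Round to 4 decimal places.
\gamma(0) = 3.5668

For an MA(q) process X_t = eps_t + sum_i theta_i eps_{t-i} with
Var(eps_t) = sigma^2, the variance is
  gamma(0) = sigma^2 * (1 + sum_i theta_i^2).
  sum_i theta_i^2 = (0.434)^2 + (-0.024)^2 = 0.188356 + 0.000576 = 0.188932.
  gamma(0) = 3 * (1 + 0.188932) = 3 * 1.188932 = 3.566796, which rounds to 3.5668.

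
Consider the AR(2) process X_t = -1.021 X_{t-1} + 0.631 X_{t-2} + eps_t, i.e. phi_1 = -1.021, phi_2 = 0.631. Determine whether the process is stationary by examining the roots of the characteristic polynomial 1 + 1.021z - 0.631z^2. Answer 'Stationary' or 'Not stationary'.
\text{Not stationary}

The AR(p) characteristic polynomial is P(z) = 1 + 1.021z - 0.631z^2.
Stationarity requires all roots to lie outside the unit circle, i.e. |z| > 1 for every root.
Set 1 + (1.021) z + (-0.631) z^2 = 0, i.e. a z^2 + b z + c = 0 with a = -0.631, b = 1.021, c = 1.
Discriminant D = b^2 - 4ac = (1.021)^2 - 4*(-0.631)*1 = 1.042441 - (-2.524) = 3.566441.
D >= 0, so the roots are real: z = (-b +/- sqrt(D)) / (2a) = (-1.021 +/- 1.888502) / (-1.262).
  z_1 = (-1.021 + 1.888502) / (-1.262) = -0.6874,   |z_1| = 0.6874.
  z_2 = (-1.021 - 1.888502) / (-1.262) = 2.3055,   |z_2| = 2.3055.
Moduli of all roots: 0.6874, 2.3055.
All moduli strictly greater than 1? No.
Verdict: Not stationary.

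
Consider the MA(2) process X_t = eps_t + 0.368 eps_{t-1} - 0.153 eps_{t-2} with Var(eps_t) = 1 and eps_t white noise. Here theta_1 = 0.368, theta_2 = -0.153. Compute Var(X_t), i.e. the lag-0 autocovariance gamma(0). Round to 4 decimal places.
\gamma(0) = 1.1588

For an MA(q) process X_t = eps_t + sum_i theta_i eps_{t-i} with
Var(eps_t) = sigma^2, the variance is
  gamma(0) = sigma^2 * (1 + sum_i theta_i^2).
  sum_i theta_i^2 = (0.368)^2 + (-0.153)^2 = 0.135424 + 0.023409 = 0.158833.
  gamma(0) = 1 * (1 + 0.158833) = 1 * 1.158833 = 1.158833, which rounds to 1.1588.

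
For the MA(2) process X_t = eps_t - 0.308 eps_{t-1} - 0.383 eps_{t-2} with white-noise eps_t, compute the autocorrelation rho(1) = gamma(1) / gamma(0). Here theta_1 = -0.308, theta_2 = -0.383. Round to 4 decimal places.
\rho(1) = -0.1531

For an MA(q) process with theta_0 = 1, the autocovariance is
  gamma(k) = sigma^2 * sum_{i=0..q-k} theta_i * theta_{i+k},
and rho(k) = gamma(k) / gamma(0). Sigma^2 cancels.
  numerator   = (1)*(-0.308) + (-0.308)*(-0.383) = -0.190036.
  denominator = (1)^2 + (-0.308)^2 + (-0.383)^2 = 1.241553.
  rho(1) = -0.190036 / 1.241553 = -0.1531.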